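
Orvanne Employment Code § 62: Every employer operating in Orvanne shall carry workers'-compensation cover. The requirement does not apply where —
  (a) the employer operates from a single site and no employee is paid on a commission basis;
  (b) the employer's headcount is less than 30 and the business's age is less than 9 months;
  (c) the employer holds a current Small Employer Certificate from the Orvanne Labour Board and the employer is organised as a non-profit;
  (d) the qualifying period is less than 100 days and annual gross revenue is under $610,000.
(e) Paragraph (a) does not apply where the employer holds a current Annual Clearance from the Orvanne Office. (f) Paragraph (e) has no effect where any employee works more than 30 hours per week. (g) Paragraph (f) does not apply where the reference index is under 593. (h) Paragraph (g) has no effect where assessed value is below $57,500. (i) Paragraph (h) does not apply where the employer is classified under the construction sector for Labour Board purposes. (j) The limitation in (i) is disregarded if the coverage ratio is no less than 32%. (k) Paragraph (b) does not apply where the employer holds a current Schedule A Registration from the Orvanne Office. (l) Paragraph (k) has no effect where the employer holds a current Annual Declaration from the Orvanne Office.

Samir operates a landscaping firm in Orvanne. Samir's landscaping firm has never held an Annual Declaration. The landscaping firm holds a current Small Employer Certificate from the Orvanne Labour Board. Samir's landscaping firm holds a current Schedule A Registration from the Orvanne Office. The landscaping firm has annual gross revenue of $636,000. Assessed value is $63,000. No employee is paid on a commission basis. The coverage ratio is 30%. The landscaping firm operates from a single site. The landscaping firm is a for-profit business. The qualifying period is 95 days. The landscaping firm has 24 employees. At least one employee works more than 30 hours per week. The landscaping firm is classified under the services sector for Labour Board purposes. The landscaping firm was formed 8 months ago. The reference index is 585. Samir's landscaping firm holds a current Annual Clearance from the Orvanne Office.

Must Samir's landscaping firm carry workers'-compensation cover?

Yes — Samir's landscaping firm must carry workers'-compensation cover.

Exception (a) is satisfied on its face — the employer operates from a single site; no employee is paid on commission. But applying paragraphs (e)–(j): (e) is engaged — a current Annual Clearance is held. (f) would limit (e) — at least one employee exceeds 30 hours/week — but (g) sets (f) aside: (g) operates against (f): the reference index is 585, under the 593 limit. (h), which would lift (g), is inapplicable — assessed value is $63,000, not below $57,500. (a) is therefore removed.
Exception (b): the employer's headcount is 24, less than the 30 limit; the business's age is 8 months, less than the 9 months limit — every condition holds. However, paragraphs (k)–(l) must be considered: (k) operates — a current Schedule A Registration is held. (l) is inapplicable (the Annual Declaration is not current), so (k) stands. (b) is therefore removed.
Exception (c) does not apply: the employer is for-profit.
Exception (d) requires that annual gross revenue is under $610,000; but annual gross revenue is $636,000, not under $610,000, so (d) is unavailable.
No exception applies. The general rule governs.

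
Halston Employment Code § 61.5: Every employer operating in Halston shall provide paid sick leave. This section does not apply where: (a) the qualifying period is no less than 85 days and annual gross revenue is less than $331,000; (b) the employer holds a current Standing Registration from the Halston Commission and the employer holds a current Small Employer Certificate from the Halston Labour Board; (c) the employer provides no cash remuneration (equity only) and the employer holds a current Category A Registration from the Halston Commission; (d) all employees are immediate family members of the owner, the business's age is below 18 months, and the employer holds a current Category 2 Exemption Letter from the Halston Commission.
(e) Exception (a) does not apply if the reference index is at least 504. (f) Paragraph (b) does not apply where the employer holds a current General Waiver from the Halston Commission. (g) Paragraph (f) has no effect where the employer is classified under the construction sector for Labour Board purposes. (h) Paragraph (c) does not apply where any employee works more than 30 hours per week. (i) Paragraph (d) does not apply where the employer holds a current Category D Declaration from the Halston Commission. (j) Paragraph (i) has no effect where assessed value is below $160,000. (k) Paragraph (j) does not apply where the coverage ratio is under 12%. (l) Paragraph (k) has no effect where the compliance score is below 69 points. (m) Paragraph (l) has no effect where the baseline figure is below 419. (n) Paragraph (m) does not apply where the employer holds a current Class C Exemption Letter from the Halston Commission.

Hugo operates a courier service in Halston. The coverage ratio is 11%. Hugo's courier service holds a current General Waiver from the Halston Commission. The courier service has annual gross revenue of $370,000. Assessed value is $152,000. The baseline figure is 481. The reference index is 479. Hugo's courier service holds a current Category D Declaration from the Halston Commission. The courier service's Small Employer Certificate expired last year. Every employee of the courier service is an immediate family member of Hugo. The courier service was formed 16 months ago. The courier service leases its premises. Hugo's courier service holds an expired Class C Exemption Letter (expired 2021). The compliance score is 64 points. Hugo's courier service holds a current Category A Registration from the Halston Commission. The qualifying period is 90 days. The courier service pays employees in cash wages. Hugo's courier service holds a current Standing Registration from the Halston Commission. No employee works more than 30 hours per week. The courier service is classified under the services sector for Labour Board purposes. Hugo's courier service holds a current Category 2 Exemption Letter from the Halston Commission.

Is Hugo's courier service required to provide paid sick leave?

No — exception (d) applies; Hugo's courier service is not required to provide paid sick leave.

Exception (a) requires that annual gross revenue is less than $331,000; but annual gross revenue is $370,000, not less than $331,000, so (a) is unavailable.
Exception (b) does not apply: the Small Employer Certificate has expired.
Exception (c) requires that the employer provides no cash remuneration (equity only); but employees are paid cash wages, so (c) is unavailable.
All of (d)'s requirements are met (every employee is an immediate family member; the business's age is 16 months, below the 18 months limit; a current Category 2 Exemption Letter is held). Considering the limiting provisions: (i) would limit (d) — a current Category D Declaration is held — but (j) sets (i) aside: (j) operates — assessed value is $152,000, below the $160,000 limit. (k) is engaged (the coverage ratio is 11%, under the 12% limit), but is itself disapplied by (l): (l) operates against (k): the compliance score is 64 points, below the 69 points limit. (m), which would lift (l), is not triggered — the baseline figure is 481, not below 419. So (d) applies.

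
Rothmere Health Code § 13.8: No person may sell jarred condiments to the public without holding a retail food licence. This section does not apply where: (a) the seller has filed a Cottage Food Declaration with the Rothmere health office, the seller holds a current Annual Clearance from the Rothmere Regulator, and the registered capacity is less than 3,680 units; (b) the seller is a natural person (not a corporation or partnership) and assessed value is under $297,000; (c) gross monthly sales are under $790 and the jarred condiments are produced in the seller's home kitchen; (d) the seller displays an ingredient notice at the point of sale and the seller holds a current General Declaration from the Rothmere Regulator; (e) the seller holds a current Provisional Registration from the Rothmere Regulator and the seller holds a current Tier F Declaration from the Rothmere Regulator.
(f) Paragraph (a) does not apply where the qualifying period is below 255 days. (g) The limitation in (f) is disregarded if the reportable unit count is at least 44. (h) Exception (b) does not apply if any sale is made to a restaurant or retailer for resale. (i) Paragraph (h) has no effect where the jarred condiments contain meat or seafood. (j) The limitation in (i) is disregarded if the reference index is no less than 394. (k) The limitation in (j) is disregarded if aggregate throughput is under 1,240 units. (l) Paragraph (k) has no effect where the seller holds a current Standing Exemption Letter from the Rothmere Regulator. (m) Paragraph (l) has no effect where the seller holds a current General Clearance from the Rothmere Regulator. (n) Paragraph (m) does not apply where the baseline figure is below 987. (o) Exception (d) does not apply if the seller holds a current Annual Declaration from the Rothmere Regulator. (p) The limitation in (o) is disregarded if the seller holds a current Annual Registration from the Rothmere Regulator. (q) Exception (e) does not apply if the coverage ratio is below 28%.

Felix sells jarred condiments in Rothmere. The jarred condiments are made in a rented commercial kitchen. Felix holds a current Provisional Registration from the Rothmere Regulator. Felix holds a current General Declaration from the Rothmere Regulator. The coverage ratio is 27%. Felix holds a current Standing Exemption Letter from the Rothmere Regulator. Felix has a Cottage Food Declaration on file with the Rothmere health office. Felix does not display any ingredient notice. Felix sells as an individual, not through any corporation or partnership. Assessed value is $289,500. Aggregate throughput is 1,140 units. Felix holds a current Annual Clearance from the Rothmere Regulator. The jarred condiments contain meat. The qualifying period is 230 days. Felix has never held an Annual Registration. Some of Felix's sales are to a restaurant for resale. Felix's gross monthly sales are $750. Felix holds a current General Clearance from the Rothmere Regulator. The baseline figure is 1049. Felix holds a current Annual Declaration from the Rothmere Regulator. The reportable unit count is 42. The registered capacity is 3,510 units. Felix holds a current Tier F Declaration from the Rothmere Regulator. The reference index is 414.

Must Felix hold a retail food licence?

No — exception (b) applies; Felix is not required to hold a retail food licence.

Exception (a) is satisfied on its face — a Cottage Food Declaration is on file; a current Annual Clearance is held; the registered capacity is 3,510 units, less than the 3,680 units limit. But: (f) operates against (a): the qualifying period is 230 days, below the 255 days limit. (g), which would lift (f), does not operate here — the reportable unit count is 42, short of 44. Exception (a) does not apply.
All of (b)'s requirements are met (the seller is a natural person; assessed value is $289,500, under the $297,000 limit). As to paragraphs (h)–(n): (h) operates (some sales are to a restaurant for resale), but is itself disapplied by (i): (i) operates against (h): the jarred condiments contain meat. (j) would limit (i) — the reference index is 414, meeting the 394 threshold — but (k) sets (j) aside: (k) operates against (j): aggregate throughput is 1,140 units, under the 1,240 units limit. (l) is triggered (a current Standing Exemption Letter is held), but is set aside by (m): (m) operates — a current General Clearance is held. (n), which would lift (m), is not engaged — the baseline figure is 1,049, not below 987. So (b) applies.
Exception (c) requires that the jarred condiments are produced in the seller's home kitchen; but the jarred condiments are made in a commercial kitchen, not a home kitchen, so (c) is unavailable.
Exception (d) requires that the seller displays an ingredient notice at the point of sale; but no ingredient notice is displayed, so (d) is unavailable.
Exception (e)'s conditions are all satisfied: a current Provisional Registration is held; a current Tier F Declaration is held. Turning to paragraph (q): (q) operates against (e): the coverage ratio is 27%, below the 28% limit. Exception (e) does not apply.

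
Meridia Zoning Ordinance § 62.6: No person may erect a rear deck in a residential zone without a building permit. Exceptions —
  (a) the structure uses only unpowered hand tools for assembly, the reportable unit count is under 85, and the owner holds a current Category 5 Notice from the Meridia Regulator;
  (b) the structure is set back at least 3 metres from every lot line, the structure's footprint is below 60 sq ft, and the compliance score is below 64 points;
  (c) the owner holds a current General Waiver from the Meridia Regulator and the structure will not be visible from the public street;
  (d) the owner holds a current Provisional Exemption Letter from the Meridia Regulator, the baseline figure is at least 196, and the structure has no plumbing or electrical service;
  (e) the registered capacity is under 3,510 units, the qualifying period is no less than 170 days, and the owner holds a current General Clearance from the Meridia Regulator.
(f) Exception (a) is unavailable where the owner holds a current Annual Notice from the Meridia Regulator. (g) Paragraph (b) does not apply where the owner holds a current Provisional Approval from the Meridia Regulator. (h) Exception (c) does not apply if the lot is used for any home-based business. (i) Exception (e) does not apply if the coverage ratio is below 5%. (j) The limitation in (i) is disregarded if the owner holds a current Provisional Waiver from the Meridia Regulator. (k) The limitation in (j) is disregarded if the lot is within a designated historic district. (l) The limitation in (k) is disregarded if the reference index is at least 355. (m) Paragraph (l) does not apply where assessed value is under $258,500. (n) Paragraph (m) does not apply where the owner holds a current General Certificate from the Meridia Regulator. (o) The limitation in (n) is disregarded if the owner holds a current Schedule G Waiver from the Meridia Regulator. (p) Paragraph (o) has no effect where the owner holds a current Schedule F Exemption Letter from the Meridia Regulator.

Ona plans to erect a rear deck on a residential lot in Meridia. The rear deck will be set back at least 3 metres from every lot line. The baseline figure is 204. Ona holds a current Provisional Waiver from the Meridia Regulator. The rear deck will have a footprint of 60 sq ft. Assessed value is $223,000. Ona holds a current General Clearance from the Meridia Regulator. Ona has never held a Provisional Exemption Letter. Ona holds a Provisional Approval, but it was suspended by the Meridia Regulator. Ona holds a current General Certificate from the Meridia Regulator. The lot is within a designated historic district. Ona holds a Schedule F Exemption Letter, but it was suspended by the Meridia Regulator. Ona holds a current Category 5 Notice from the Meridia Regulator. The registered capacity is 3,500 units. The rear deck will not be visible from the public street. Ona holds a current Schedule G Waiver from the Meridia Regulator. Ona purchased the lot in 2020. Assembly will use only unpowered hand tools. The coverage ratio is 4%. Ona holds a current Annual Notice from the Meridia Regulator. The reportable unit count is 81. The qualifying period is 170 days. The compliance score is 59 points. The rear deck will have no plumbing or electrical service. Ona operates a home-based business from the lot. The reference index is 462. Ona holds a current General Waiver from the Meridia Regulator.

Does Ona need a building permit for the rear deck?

Exception (a) is satisfied on its face — assembly uses only hand tools; the reportable unit count is 81, under the 85 limit; a current Category 5 Notice is held. But: (f) applies — a current Annual Notice is held. Exception (a) does not apply.
Exception (b) requires that the structure's footprint is below 60 sq ft; but the structure's footprint is 60 sq ft, not below 60 sq ft, so (b) is unavailable.
All of (c)'s requirements are met (a current General Waiver is held; the structure will not be visible from the street). Turning to paragraph (h): (h) operates against (c): a home-based business operates on the lot. Exception (c) does not apply.
Exception (d) does not apply: there is no Provisional Exemption Letter in force.
All of (e)'s requirements are met (the registered capacity is 3,500 units, under the 3,510 units limit; the qualifying period is 170 days, meeting the 170 days threshold; a current General Clearance is held). Turning to paragraphs (i)–(p): (i) operates against (e): the coverage ratio is 4%, below the 5% limit. (j) is engaged (a current Provisional Waiver is held), but is displaced by (k): (k) operates against (j): the lot is in a historic district. (l) would limit (k) — the reference index is 462, meeting the 355 threshold — but (m) sets (l) aside: (m) operates against (l): assessed value is $223,000, under the $258,500 limit. (n) would limit (m) — a current General Certificate is held — but (o) sets (n) aside: (o) operates — a current Schedule G Waiver is held. (p), which would lift (o), is inapplicable — the Schedule F Exemption Letter is not current. (e) is therefore removed.
No exception is made out. Ona falls within the general rule.

Yes — Ona must obtain a building permit.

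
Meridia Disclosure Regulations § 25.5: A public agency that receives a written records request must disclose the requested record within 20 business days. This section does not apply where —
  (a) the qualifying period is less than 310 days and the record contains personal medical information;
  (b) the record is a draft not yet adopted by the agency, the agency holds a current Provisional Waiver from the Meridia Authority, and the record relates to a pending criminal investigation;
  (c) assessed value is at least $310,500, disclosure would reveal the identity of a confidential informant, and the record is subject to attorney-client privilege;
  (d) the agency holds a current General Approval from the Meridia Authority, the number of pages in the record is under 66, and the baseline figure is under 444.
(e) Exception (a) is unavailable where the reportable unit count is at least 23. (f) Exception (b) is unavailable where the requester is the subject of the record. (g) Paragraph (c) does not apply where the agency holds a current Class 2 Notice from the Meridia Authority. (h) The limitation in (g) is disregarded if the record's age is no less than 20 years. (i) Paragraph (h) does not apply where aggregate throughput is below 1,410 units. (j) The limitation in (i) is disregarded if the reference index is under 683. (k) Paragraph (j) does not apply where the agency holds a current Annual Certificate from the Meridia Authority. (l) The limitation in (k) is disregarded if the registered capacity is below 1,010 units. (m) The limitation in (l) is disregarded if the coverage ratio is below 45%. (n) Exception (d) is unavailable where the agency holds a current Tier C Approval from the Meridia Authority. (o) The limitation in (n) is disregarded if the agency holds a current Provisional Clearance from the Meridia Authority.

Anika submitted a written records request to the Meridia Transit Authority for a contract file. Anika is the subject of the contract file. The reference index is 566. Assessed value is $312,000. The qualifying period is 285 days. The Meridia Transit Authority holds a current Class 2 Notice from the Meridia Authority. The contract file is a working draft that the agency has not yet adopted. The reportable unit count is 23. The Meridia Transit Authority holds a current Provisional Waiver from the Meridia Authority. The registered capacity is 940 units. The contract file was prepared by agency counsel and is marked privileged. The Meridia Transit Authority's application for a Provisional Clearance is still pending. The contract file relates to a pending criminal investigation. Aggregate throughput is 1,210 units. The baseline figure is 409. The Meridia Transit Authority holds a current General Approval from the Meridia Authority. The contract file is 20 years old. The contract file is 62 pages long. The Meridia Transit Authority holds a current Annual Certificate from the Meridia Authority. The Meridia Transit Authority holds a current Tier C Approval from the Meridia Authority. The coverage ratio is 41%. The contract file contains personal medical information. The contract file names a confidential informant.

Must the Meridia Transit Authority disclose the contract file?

Yes — the Meridia Transit Authority must disclose the contract file.

Exception (a)'s conditions are all satisfied: the qualifying period is 285 days, less than the 310 days limit; the contract file contains personal medical information. Turning to paragraph (e): (e) operates against (a): the reportable unit count is 23, meeting the 23 threshold. Exception (a) does not apply.
Exception (b): the contract file is an unadopted draft; a current Provisional Waiver is held; the contract file relates to a pending investigation — every condition holds. However, paragraph (f) must be considered: (f) is triggered — Anika is the subject of the contract file. Exception (b) does not apply.
Exception (c) is satisfied on its face — assessed value is $312,000, meeting the $310,500 threshold; the contract file names a confidential informant; the contract file is privileged. But applying paragraphs (g)–(m): (g) is triggered — a current Class 2 Notice is held. (h) operates (the record's age is 20 years, meeting the 20 years threshold), but is displaced by (i): (i) applies — aggregate throughput is 1,210 units, below the 1,410 units limit. (j) is triggered (the reference index is 566, under the 683 limit), but is itself disapplied by (k): (k) operates — a current Annual Certificate is held. (l) would limit (k) — the registered capacity is 940 units, below the 1,010 units limit — but (m) sets (l) aside: (m) operates against (l): the coverage ratio is 41%, below the 45% limit. (c) is therefore removed.
Exception (d): a current General Approval is held; the number of pages in the record is 62, under the 66 limit; the baseline figure is 409, under the 444 limit — every condition holds. Turning to paragraphs (n)–(o): (n) is triggered — a current Tier C Approval is held. (o), which would lift (n), is not triggered — there is no Provisional Clearance in force. Exception (d) does not apply.
None of the exceptions is available; § 25.5 applies in full.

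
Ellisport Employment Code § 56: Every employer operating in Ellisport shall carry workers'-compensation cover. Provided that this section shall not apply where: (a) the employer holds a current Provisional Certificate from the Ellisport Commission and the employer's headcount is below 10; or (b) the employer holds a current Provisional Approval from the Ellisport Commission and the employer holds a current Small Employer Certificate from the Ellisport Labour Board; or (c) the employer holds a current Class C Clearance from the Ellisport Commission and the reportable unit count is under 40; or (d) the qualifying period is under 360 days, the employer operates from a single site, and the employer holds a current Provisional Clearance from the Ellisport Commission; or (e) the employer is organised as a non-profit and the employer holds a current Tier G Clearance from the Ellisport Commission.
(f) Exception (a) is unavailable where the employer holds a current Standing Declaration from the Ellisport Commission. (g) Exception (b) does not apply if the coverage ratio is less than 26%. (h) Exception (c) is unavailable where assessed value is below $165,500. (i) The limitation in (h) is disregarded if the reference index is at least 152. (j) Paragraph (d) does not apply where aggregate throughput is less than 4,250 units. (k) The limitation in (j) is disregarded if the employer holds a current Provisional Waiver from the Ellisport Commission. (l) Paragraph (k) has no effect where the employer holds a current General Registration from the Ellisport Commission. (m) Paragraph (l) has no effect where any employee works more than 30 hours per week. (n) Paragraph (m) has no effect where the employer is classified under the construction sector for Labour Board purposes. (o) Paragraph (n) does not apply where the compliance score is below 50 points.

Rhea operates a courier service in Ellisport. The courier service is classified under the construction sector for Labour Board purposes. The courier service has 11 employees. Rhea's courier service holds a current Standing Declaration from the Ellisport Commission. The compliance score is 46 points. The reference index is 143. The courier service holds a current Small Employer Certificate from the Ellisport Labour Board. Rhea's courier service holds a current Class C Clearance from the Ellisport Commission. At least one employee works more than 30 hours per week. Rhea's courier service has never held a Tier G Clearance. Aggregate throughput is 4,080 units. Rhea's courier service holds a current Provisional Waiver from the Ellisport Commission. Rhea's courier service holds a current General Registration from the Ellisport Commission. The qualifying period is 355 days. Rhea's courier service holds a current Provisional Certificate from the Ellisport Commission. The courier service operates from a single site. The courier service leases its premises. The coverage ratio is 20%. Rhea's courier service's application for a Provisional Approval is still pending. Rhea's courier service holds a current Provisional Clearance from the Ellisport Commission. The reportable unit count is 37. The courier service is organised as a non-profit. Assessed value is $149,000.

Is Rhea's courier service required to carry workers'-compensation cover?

No — exception (d) applies; Rhea's courier service is not required to carry workers'-compensation cover.

Exception (a) fails — the employer's headcount is 11, not below 10.
Exception (b) does not apply: no current Provisional Approval is held.
Exception (c)'s conditions are all satisfied: a current Class C Clearance is held; the reportable unit count is 37, under the 40 limit. But applying paragraphs (h)–(i): (h) is engaged — assessed value is $149,000, below the $165,500 limit. (i), which would lift (h), is not engaged — the reference index is 143, short of 152. So (c) is unavailable.
Exception (d) is satisfied on its face — the qualifying period is 355 days, under the 360 days limit; the employer operates from a single site; a current Provisional Clearance is held. Applying paragraphs (j)–(o): (j) applies (aggregate throughput is 4,080 units, less than the 4,250 units limit), but is itself disapplied by (k): (k) operates against (j): a current Provisional Waiver is held. (l) applies (a current General Registration is held), but is set aside by (m): (m) applies — at least one employee exceeds 30 hours/week. (n) operates (the courier service is classified under the construction sector), but is itself disapplied by (o): (o) operates against (n): the compliance score is 46 points, below the 50 points limit. (d) remains available.
Exception (e) fails — there is no Tier G Clearance in force.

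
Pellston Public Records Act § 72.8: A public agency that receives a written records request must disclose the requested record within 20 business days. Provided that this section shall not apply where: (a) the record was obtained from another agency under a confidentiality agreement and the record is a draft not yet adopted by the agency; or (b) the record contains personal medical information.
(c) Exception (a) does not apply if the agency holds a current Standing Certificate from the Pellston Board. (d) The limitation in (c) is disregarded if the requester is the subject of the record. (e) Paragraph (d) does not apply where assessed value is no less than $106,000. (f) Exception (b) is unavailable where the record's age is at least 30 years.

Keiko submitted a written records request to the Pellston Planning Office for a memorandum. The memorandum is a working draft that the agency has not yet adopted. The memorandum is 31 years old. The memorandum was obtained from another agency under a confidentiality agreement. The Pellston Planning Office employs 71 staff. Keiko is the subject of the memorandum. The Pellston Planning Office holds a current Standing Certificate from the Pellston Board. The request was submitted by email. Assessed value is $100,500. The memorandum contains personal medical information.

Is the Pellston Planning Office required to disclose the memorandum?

Exception (a): the memorandum was obtained under a confidentiality agreement; the memorandum is an unadopted draft — every condition holds. As to paragraphs (c)–(e): (c) is engaged (a current Standing Certificate is held), but yields to (d): (d) operates against (c): Keiko is the subject of the memorandum. (e) does not operate here (assessed value is $100,500, short of $106,000), so (d) stands. Exception (a) stands.
All of (b)'s requirements are met (the memorandum contains personal medical information). However, paragraph (f) must be considered: (f) operates against (b): the record's age is 31 years, meeting the 30 years threshold. So (b) is unavailable.

No — exception (a) applies; the Pellston Planning Office is not required to disclose the memorandum.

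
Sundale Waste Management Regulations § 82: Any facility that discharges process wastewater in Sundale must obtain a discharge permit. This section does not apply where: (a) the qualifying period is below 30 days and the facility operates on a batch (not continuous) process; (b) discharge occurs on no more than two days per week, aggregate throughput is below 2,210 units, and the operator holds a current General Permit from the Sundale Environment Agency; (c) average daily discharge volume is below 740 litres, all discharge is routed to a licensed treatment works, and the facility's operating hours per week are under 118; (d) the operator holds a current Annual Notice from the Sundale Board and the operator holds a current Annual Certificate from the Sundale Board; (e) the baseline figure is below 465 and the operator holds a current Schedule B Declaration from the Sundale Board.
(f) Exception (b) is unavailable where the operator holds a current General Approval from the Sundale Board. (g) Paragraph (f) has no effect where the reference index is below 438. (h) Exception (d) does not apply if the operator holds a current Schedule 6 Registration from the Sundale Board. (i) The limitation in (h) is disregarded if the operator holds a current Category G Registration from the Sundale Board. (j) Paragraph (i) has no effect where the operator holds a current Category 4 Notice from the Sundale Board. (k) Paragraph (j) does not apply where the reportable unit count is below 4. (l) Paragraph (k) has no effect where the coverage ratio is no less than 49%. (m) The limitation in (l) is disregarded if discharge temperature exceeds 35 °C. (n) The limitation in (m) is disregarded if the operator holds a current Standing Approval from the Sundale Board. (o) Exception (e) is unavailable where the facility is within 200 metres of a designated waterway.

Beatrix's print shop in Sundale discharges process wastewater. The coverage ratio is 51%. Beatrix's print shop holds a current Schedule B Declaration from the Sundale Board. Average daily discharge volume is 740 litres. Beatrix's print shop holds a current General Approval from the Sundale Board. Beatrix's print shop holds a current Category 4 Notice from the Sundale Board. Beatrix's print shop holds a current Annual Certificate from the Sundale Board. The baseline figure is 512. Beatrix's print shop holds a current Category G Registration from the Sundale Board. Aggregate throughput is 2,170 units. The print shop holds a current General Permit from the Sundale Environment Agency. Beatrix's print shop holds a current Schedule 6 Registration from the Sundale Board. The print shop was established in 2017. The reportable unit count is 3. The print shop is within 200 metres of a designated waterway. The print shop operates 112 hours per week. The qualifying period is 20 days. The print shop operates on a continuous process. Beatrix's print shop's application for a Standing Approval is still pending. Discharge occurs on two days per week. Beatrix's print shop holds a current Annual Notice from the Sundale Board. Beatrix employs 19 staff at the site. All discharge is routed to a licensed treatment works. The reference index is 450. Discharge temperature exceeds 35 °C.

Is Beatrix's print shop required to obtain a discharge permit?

No — exception (d) applies; Beatrix's print shop is not required to obtain a discharge permit.

Exception (a) fails — the facility operates on a continuous process.
Exception (b): discharge occurs on no more than two days per week; aggregate throughput is 2,170 units, below the 2,210 units limit; a current General Permit is held — every condition holds. But applying paragraphs (f)–(g): (f) is engaged — a current General Approval is held. (g), which would lift (f), is not triggered — the reference index is 450, not below 438. (b) is therefore removed.
Exception (c) does not apply: average daily discharge volume is 740 litres, not below 740 litres.
Exception (d): a current Annual Notice is held; a current Annual Certificate is held — every condition holds. Considering the limiting provisions: (h) would limit (d) — a current Schedule 6 Registration is held — but (i) sets (h) aside: (i) operates — a current Category G Registration is held. (j) would limit (i) — a current Category 4 Notice is held — but (k) sets (j) aside: (k) operates — the reportable unit count is 3, below the 4 limit. (l) would limit (k) — the coverage ratio is 51%, meeting the 49% threshold — but (m) sets (l) aside: (m) is engaged — discharge temperature exceeds 35 °C. (n) is not engaged (no current Standing Approval is held), so (m) stands. So (d) applies.
Exception (e) requires that the baseline figure is below 465; but the baseline figure is 512, not below 465, so (e) is unavailable.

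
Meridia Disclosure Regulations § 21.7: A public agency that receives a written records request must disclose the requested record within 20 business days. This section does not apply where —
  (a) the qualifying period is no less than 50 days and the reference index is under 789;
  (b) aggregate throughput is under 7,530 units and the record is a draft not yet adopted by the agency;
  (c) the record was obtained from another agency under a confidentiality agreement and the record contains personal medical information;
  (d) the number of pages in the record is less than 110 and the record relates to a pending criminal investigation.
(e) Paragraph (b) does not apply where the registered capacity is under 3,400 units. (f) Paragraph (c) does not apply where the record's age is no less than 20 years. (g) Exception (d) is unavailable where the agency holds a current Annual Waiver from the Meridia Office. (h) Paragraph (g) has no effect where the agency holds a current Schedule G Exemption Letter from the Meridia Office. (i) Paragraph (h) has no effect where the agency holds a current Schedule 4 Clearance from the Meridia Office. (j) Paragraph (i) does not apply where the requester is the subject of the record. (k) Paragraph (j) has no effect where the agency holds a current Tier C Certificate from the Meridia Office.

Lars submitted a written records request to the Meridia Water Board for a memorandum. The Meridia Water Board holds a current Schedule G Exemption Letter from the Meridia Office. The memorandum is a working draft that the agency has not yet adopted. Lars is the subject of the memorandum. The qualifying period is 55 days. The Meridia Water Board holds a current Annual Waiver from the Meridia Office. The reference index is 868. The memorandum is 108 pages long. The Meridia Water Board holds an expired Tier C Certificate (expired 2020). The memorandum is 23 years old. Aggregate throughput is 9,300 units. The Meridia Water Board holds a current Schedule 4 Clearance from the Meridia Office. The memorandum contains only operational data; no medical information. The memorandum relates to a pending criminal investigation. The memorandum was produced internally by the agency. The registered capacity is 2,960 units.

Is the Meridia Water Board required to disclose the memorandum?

Exception (a) fails — the reference index is 868, not under 789.
Exception (b) fails — aggregate throughput is 9,300 units, not under 7,530 units.
Exception (c) does not apply: the memorandum was produced internally.
Exception (d): the number of pages in the record is 108, less than the 110 limit; the memorandum relates to a pending investigation — every condition holds. Under paragraphs (g)–(k): (g) would limit (d) — a current Annual Waiver is held — but (h) sets (g) aside: (h) operates — a current Schedule G Exemption Letter is held. (i) is triggered (a current Schedule 4 Clearance is held), but is set aside by (j): (j) operates against (i): Lars is the subject of the memorandum. (k) is not triggered (there is no Tier C Certificate in force), so (j) stands. Exception (d) stands.

No — exception (d) applies; the Meridia Water Board is not required to disclose the memorandum.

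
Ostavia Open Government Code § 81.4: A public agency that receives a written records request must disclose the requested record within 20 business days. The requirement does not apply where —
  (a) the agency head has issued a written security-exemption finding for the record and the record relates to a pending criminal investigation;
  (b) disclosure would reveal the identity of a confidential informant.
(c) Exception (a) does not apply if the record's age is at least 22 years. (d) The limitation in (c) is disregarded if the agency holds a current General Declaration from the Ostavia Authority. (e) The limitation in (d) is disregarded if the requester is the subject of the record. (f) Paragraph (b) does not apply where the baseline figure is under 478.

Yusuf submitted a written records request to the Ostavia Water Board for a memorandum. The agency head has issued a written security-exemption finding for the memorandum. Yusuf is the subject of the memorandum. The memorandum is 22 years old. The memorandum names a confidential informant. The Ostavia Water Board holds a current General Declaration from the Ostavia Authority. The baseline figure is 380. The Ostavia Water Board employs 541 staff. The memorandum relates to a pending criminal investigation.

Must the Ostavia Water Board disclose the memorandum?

Exception (a) is satisfied on its face — a written security-exemption finding has been issued; the memorandum relates to a pending investigation. But: (c) applies — the record's age is 22 years, meeting the 22 years threshold. (d) would limit (c) — a current General Declaration is held — but (e) sets (d) aside: (e) operates — Yusuf is the subject of the memorandum. (a) is therefore removed.
Exception (b) is satisfied on its face — the memorandum names a confidential informant. However, paragraph (f) must be considered: (f) operates against (b): the baseline figure is 380, under the 478 limit. So (b) is unavailable.
No exception is made out. the Ostavia Water Board falls within the general rule.

Yes — the Ostavia Water Board must disclose the memorandum.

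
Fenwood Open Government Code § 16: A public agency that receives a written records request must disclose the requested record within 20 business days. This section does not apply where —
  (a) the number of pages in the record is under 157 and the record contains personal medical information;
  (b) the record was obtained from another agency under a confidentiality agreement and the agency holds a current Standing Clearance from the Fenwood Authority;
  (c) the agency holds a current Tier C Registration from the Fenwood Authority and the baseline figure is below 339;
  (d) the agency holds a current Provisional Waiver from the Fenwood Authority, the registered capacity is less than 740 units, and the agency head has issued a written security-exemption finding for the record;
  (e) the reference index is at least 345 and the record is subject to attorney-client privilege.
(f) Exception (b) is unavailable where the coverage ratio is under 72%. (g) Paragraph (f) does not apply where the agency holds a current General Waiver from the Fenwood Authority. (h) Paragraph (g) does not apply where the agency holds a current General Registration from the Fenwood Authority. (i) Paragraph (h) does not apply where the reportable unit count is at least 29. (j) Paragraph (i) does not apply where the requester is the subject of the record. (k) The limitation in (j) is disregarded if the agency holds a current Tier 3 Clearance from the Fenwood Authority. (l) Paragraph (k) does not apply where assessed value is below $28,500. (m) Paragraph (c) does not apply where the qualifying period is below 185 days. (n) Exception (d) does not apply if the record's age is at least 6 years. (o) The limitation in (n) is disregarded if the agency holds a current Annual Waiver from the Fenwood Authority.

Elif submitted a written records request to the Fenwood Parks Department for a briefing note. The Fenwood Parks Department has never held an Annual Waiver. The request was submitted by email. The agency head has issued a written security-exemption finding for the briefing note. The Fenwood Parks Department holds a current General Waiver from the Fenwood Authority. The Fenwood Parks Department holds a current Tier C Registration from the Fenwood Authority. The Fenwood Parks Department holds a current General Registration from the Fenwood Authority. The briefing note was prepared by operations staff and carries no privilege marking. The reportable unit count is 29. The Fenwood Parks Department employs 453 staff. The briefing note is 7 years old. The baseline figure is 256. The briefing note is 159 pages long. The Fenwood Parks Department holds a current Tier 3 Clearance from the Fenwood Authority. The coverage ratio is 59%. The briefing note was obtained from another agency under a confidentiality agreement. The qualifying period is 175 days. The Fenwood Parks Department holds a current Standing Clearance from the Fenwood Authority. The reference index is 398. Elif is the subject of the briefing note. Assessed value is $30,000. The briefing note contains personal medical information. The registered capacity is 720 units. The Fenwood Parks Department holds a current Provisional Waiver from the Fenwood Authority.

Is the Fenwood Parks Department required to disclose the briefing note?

No — exception (b) applies; the Fenwood Parks Department is not required to disclose the briefing note.

Exception (a) fails — the number of pages in the record is 159, not under 157.
All of (b)'s requirements are met (the briefing note was obtained under a confidentiality agreement; a current Standing Clearance is held). Applying paragraphs (f)–(l): (f) would limit (b) — the coverage ratio is 59%, under the 72% limit — but (g) sets (f) aside: (g) operates against (f): a current General Waiver is held. (h) would limit (g) — a current General Registration is held — but (i) sets (h) aside: (i) operates against (h): the reportable unit count is 29, meeting the 29 threshold. (j) would limit (i) — Elif is the subject of the briefing note — but (k) sets (j) aside: (k) operates against (j): a current Tier 3 Clearance is held. (l) is not engaged (assessed value is $30,000, not below $28,500), so (k) stands. Exception (b) stands.
Exception (c) is satisfied on its face — a current Tier C Registration is held; the baseline figure is 256, below the 339 limit. But applying paragraph (m): (m) operates against (c): the qualifying period is 175 days, below the 185 days limit. So (c) is unavailable.
Exception (d): a current Provisional Waiver is held; the registered capacity is 720 units, less than the 740 units limit; a written security-exemption finding has been issued — every condition holds. However, paragraphs (n)–(o) must be considered: (n) is triggered — the record's age is 7 years, meeting the 6 years threshold. (o), which would lift (n), does not operate here — no current Annual Waiver is held. (d) is therefore removed.
Exception (e) fails — the briefing note carries no privilege marking.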